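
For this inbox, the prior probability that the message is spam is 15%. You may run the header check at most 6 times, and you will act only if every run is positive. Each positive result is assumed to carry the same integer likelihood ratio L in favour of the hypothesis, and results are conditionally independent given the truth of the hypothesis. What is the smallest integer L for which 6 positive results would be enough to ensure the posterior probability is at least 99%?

Prior odds = 0.15/0.85 = 3/17.
Target odds = 0.99/0.01 = 99.
Need L⁶ ≥ 99 ÷ (3/17) = 561.
2⁶ = 64 < 561 ≤ 729 = 3⁶, so L = 3.

3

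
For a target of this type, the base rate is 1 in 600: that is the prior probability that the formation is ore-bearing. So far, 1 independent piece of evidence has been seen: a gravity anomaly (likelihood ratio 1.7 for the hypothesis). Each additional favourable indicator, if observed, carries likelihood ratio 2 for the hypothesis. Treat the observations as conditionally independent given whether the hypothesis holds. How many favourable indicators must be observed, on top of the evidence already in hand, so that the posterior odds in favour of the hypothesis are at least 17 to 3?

11

Prior odds = (1/600)/(599/600) = 1/599.
Bayes factor of the evidence already in hand = 1.7.
Odds after that evidence = (1/599) × 1.7 = 17/5990.
Target odds = 17/3.
Need 2ⁿ ≥ 17/3 ÷ (17/5990) = 5990/3.
2¹⁰ = 1024 falls short of 5990/3 but 2¹¹ = 2048 reaches it, so n = 11.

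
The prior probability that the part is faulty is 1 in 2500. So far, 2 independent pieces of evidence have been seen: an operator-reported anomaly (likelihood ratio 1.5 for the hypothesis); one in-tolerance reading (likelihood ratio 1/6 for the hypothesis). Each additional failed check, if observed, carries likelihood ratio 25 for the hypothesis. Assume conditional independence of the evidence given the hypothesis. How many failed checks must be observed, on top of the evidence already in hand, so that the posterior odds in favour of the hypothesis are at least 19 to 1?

4

Prior odds = 0.0004/0.9996 = 1/2499.
Combined Bayes factor of the evidence already in hand = 1.5 × (1/6) = 0.25.
Odds after that evidence = (1/2499) × 0.25 = 1/9996.
Target odds = 19.
Need 25ⁿ ≥ 19 ÷ (1/9996) = 189924.
25³ = 15625 falls short of 189924 but 25⁴ = 390625 reaches it, so n = 4.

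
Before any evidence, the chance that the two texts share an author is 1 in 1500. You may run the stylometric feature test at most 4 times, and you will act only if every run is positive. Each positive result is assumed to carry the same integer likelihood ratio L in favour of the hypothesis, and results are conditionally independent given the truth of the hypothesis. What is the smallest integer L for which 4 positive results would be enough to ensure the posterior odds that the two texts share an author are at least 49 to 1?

Prior odds = (1/1500)/(1499/1500) = 1/1499.
Target odds = 49.
Need L⁴ ≥ 49 ÷ (1/1499) = 73451.
16⁴ = 65536 < 73451 ≤ 83521 = 17⁴, so L = 17.

17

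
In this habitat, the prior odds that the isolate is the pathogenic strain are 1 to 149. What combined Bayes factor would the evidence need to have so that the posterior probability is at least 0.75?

447

Prior odds = 1/149.
Target odds = 0.75/0.25 = 3.
Required Bayes factor = 3 ÷ (1/149) = 447.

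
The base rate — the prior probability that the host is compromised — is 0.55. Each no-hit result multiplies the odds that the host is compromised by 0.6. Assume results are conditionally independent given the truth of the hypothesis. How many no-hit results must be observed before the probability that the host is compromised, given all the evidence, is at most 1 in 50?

Prior odds: 0.55 ÷ 0.45 = 11/9.
Likelihood ratio per no-hit result = 0.6.
Target odds: 0.02 ÷ 0.98 = 1/49.
Need (11/9) × 0.6ⁿ ≤ 1/49, i.e. 0.6ⁿ ≤ 9/539.
0.6⁸ = 6561/390625 is still above 9/539 but 0.6⁹ = 19683/1953125 is at or below it, so n = 9.

9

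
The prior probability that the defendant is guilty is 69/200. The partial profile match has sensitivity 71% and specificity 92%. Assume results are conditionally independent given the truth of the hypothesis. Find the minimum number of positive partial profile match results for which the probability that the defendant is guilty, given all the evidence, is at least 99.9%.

4

Prior odds: 0.345 ÷ 0.655 = 69/131.
False-positive rate = 1 − 0.92 = 0.08; likelihood ratio of a positive = 0.71/0.08 = 8.875.
Target odds: 0.999 ÷ 0.001 = 999.
Require 8.875ⁿ ≥ 999 ÷ (69/131) = 43623/23.
8.875³ = 357911/512 falls short of 43623/23 but 8.875⁴ = 25411681/4096 reaches it, so n = 4.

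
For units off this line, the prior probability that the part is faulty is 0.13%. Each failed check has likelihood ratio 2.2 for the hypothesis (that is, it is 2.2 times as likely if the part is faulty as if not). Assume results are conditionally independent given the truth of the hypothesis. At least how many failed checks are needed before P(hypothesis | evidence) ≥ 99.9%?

Prior odds: 0.0013 ÷ 0.9987 = 13/9987.
Likelihood ratio per failed check = 2.2.
Target odds: 0.999 ÷ 0.001 = 999.
Need (13/9987) × 2.2ⁿ ≥ 999, i.e. 2.2ⁿ ≥ 9977013/13.
2.2¹⁷ ≈662500 falls short of 9977013/13 but 2.2¹⁸ ≈1.4575e+06 reaches it, so n = 18.

18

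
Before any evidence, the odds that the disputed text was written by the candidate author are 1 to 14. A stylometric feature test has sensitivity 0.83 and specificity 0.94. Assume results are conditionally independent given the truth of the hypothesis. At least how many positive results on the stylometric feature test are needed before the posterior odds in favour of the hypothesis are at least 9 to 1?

2

Prior odds = 1/14.
False-positive rate = 1 − 0.94 = 0.06; likelihood ratio of a positive = 0.83/0.06 = 83/6.
Target odds = 9.
Require (83/6)ⁿ ≥ 9 ÷ (1/14) = 126.
(83/6)¹ = 83/6 falls short of 126 but (83/6)² = 6889/36 reaches it, so n = 2.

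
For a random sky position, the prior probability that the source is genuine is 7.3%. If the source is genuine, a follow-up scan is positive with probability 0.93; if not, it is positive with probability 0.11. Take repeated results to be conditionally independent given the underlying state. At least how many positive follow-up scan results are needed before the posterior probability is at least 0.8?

Prior odds = 0.073/0.927 = 73/927.
Likelihood ratio of a positive = 0.93/0.11 = 93/11.
Target posterior odds = 0.8/0.2 = 4.
Require (93/11)ⁿ ≥ 4 ÷ (73/927) = 3708/73.
(93/11)¹ = 93/11 falls short of 3708/73 but (93/11)² = 8649/121 reaches it, so n = 2.

2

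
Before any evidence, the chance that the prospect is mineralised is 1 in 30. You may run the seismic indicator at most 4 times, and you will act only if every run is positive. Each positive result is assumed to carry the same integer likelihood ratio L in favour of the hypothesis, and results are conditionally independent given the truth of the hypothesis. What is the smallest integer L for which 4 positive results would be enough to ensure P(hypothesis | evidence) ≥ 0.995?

9

Prior odds = (1/30)/(29/30) = 1/29.
Target odds = 0.995/0.005 = 199.
Need L⁴ ≥ 199 ÷ (1/29) = 5771.
8⁴ = 4096 < 5771 ≤ 6561 = 9⁴, so L = 9.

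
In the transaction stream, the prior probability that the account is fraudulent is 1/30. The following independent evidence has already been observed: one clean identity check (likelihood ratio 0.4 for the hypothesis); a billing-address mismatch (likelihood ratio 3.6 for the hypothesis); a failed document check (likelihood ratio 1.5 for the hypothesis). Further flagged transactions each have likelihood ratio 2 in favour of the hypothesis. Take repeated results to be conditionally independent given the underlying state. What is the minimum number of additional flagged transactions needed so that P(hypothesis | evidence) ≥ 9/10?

Prior odds = (1/30)/(29/30) = 1/29.
Combined Bayes factor of the evidence already in hand = 0.4 × 3.6 × 1.5 = 2.16.
Odds after that evidence = (1/29) × 2.16 = 54/725.
Target odds = 0.9/0.1 = 9.
Need 2ⁿ ≥ 9 ÷ (54/725) = 725/6.
2⁶ = 64 falls short of 725/6 but 2⁷ = 128 reaches it, so n = 7.

7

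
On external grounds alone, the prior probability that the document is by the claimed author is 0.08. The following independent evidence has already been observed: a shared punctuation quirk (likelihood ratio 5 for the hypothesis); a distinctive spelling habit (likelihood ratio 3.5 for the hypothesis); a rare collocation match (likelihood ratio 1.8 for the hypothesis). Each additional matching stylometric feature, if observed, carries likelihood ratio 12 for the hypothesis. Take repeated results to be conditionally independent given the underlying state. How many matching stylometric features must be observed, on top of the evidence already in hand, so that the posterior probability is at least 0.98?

Prior odds = 0.08/0.92 = 2/23.
Combined Bayes factor of the evidence already in hand = 5 × 3.5 × 1.8 = 31.5.
Odds after that evidence = (2/23) × 31.5 = 63/23.
Target odds = 0.98/0.02 = 49.
Need 12ⁿ ≥ 49 ÷ (63/23) = 161/9.
12¹ = 12 falls short of 161/9 but 12² = 144 reaches it, so n = 2.

2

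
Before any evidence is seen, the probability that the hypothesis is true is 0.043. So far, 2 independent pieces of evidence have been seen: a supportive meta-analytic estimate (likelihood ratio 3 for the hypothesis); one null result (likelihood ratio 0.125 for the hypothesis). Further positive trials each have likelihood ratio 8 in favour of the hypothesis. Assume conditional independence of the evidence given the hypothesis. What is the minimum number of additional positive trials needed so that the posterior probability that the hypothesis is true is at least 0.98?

Prior odds = 0.043/0.957 = 43/957.
Combined Bayes factor of the evidence already in hand = 3 × 0.125 = 0.375.
Odds after that evidence = (43/957) × 0.375 = 43/2552.
Target odds = 0.98/0.02 = 49.
Need 8ⁿ ≥ 49 ÷ (43/2552) = 125048/43.
8³ = 512 falls short of 125048/43 but 8⁴ = 4096 reaches it, so n = 4.

4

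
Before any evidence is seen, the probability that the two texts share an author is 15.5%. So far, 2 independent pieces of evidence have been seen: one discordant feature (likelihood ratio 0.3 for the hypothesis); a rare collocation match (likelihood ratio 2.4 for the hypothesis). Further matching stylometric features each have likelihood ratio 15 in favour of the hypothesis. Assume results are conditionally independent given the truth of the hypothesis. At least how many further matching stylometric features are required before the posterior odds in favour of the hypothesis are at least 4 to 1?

2

Prior odds = 0.155/0.845 = 31/169.
Combined Bayes factor of the evidence already in hand = 0.3 × 2.4 = 0.72.
Odds after that evidence = (31/169) × 0.72 = 558/4225.
Target odds = 4.
Need 15ⁿ ≥ 4 ÷ (558/4225) = 8450/279.
15¹ = 15 falls short of 8450/279 but 15² = 225 reaches it, so n = 2.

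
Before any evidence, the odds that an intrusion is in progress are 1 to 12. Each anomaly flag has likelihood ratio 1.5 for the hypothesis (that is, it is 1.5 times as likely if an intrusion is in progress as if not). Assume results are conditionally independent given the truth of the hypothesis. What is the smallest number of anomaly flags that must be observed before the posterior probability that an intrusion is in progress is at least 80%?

10

Prior odds = 1/12.
Likelihood ratio per anomaly flag = 1.5.
Target odds: 0.8 ÷ 0.2 = 4.
Require 1.5ⁿ ≥ 4 ÷ (1/12) = 48.
1.5⁹ = 19683/512 falls short of 48 but 1.5¹⁰ = 59049/1024 reaches it, so n = 10.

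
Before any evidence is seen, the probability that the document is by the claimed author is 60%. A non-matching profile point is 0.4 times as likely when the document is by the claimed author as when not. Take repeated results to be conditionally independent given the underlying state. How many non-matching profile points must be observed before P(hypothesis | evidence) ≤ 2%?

Prior odds = 0.6/0.4 = 1.5.
Likelihood ratio per non-matching profile point = 0.4.
Target posterior odds = 0.02/0.98 = 1/49.
Require 0.4ⁿ ≤ 1/49 ÷ 1.5 = 2/147.
0.4⁴ = 0.0256 is still above 2/147 but 0.4⁵ = 0.01024 is at or below it, so n = 5.

5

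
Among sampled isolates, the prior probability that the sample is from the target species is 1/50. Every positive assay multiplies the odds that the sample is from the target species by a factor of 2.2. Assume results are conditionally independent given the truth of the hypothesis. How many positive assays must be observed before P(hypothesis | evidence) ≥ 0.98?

10

Prior odds: 0.02 ÷ 0.98 = 1/49.
Likelihood ratio per positive assay = 2.2.
Target odds: 0.98 ÷ 0.02 = 49.
Require 2.2ⁿ ≥ 49 ÷ (1/49) = 2401.
2.2⁹ ≈1207.27 falls short of 2401 but 2.2¹⁰ ≈2655.99 reaches it, so n = 10.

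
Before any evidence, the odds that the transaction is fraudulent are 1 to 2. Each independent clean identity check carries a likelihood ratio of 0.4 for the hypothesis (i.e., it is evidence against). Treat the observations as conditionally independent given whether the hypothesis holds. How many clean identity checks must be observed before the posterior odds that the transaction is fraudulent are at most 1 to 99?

5

Prior odds = 0.5.
Likelihood ratio per clean identity check = 0.4.
Target odds = 1/99.
Require 0.4ⁿ ≤ 1/99 ÷ 0.5 = 2/99.
0.4⁴ = 0.0256 is still above 2/99 but 0.4⁵ = 0.01024 is at or below it, so n = 5.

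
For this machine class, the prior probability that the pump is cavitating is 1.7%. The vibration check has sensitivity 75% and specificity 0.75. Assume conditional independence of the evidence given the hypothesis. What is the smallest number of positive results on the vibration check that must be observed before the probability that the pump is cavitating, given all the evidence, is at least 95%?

7

Prior odds: 0.017 ÷ 0.983 = 17/983.
False-positive rate = 1 − 0.75 = 0.25; likelihood ratio of a positive = 0.75/0.25 = 3.
Target posterior odds = 0.95/0.05 = 19.
Need (17/983) × 3ⁿ ≥ 19, i.e. 3ⁿ ≥ 18677/17.
3⁶ = 729 falls short of 18677/17 but 3⁷ = 2187 reaches it, so n = 7.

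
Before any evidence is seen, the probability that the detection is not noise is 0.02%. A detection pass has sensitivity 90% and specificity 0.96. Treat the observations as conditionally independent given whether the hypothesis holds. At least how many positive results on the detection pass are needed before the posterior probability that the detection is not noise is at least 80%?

4

Prior odds = 0.0002/0.9998 = 1/4999.
False-positive rate = 1 − 0.96 = 0.04; likelihood ratio of a positive = 0.9/0.04 = 22.5.
Target odds: 0.8 ÷ 0.2 = 4.
Require 22.5ⁿ ≥ 4 ÷ (1/4999) = 19996.
22.5³ = 11390.625 falls short of 19996 but 22.5⁴ = 256289.0625 reaches it, so n = 4.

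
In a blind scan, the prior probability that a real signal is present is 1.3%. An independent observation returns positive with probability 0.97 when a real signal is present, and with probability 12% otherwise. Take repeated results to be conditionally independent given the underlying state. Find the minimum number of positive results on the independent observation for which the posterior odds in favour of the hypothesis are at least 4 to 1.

3

Prior odds = 0.013/0.987 = 13/987.
Likelihood ratio of a positive result = 0.97/0.12 = 97/12.
Target odds = 4.
Require (97/12)ⁿ ≥ 4 ÷ (13/987) = 3948/13.
(97/12)² = 9409/144 falls short of 3948/13 but (97/12)³ = 912673/1728 reaches it, so n = 3.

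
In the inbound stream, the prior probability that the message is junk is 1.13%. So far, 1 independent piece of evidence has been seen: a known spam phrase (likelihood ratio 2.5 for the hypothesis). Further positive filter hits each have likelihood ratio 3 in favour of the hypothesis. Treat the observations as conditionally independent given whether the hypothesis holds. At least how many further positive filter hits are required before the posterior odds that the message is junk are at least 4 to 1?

Prior odds = 0.0113/0.9887 = 113/9887.
Bayes factor of the evidence already in hand = 2.5.
Odds after that evidence = (113/9887) × 2.5 = 565/19774.
Target odds = 4.
Need 3ⁿ ≥ 4 ÷ (565/19774) = 79096/565.
3⁴ = 81 falls short of 79096/565 but 3⁵ = 243 reaches it, so n = 5.

5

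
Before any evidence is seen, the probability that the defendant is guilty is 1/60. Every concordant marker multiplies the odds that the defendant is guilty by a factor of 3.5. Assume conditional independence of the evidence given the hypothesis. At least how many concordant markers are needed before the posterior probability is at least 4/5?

5

Prior odds = (1/60)/(59/60) = 1/59.
Likelihood ratio per concordant marker = 3.5.
Target posterior odds = 0.8/0.2 = 4.
Require 3.5ⁿ ≥ 4 ÷ (1/59) = 236.
3.5⁴ = 150.0625 falls short of 236 but 3.5⁵ = 525.21875 reaches it, so n = 5.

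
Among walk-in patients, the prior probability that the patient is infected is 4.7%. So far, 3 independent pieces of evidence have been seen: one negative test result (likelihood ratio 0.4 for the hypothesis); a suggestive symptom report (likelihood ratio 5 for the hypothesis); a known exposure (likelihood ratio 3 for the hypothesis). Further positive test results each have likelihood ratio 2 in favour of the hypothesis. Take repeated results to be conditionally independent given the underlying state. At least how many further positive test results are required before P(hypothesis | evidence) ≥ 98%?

Prior odds = 0.047/0.953 = 47/953.
Combined Bayes factor of the evidence already in hand = 0.4 × 5 × 3 = 6.
Odds after that evidence = (47/953) × 6 = 282/953.
Target odds = 0.98/0.02 = 49.
Need 2ⁿ ≥ 49 ÷ (282/953) = 46697/282.
2⁷ = 128 falls short of 46697/282 but 2⁸ = 256 reaches it, so n = 8.

8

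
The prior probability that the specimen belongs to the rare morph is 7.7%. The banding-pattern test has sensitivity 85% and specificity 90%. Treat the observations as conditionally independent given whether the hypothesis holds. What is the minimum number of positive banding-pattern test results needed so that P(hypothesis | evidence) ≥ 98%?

Prior odds: 0.077 ÷ 0.923 = 77/923.
False-positive rate = 1 − 0.9 = 0.1; likelihood ratio of a positive = 0.85/0.1 = 8.5.
Target odds: 0.98 ÷ 0.02 = 49.
Need (77/923) × 8.5ⁿ ≥ 49, i.e. 8.5ⁿ ≥ 6461/11.
8.5² = 72.25 falls short of 6461/11 but 8.5³ = 614.125 reaches it, so n = 3.

3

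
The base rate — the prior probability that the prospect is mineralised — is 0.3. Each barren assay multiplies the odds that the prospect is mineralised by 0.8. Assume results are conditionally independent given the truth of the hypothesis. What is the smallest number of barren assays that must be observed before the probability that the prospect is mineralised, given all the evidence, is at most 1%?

Prior odds = 0.3/0.7 = 3/7.
Likelihood ratio per barren assay = 0.8.
Target posterior odds = 0.01/0.99 = 1/99.
Need (3/7) × 0.8ⁿ ≤ 1/99, i.e. 0.8ⁿ ≤ 7/297.
0.8¹⁶ ≈0.0281475 is still above 7/297 but 0.8¹⁷ ≈0.022518 is at or below it, so n = 17.

17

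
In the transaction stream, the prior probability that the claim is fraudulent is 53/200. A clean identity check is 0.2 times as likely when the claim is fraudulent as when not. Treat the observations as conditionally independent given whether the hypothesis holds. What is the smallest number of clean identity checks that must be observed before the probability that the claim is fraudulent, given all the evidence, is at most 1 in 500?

Prior odds = 0.265/0.735 = 53/147.
Likelihood ratio per clean identity check = 0.2.
Target posterior odds = 0.002/0.998 = 1/499.
Require 0.2ⁿ ≤ 1/499 ÷ (53/147) = 147/26447.
0.2³ = 0.008 is still above 147/26447 but 0.2⁴ = 0.0016 is at or below it, so n = 4.

4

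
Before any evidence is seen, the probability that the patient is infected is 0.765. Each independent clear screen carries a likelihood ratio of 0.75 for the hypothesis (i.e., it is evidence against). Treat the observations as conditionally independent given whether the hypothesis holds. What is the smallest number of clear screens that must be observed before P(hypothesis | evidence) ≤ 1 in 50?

Prior odds: 0.765 ÷ 0.235 = 153/47.
Likelihood ratio per clear screen = 0.75.
Target odds: 0.02 ÷ 0.98 = 1/49.
Require 0.75ⁿ ≤ 1/49 ÷ (153/47) = 47/7497.
0.75¹⁷ ≈0.00751695 is still above 47/7497 but 0.75¹⁸ ≈0.00563771 is at or below it, so n = 18.

18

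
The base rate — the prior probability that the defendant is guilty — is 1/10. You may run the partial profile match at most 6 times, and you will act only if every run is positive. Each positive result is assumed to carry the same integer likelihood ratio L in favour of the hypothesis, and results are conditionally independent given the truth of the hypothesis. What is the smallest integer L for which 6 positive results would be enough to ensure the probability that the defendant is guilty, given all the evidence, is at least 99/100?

4

Prior odds = 0.1/0.9 = 1/9.
Target odds = 0.99/0.01 = 99.
Need L⁶ ≥ 99 ÷ (1/9) = 891.
3⁶ = 729 < 891 ≤ 4096 = 4⁶, so L = 4.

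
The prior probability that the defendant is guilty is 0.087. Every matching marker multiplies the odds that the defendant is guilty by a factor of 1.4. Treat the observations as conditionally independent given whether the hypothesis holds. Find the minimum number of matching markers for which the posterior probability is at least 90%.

Prior odds = 0.087/0.913 = 87/913.
Likelihood ratio per matching marker = 1.4.
Target posterior odds = 0.9/0.1 = 9.
Need (87/913) × 1.4ⁿ ≥ 9, i.e. 1.4ⁿ ≥ 2739/29.
1.4¹³ ≈79.3715 falls short of 2739/29 but 1.4¹⁴ ≈111.12 reaches it, so n = 14.

14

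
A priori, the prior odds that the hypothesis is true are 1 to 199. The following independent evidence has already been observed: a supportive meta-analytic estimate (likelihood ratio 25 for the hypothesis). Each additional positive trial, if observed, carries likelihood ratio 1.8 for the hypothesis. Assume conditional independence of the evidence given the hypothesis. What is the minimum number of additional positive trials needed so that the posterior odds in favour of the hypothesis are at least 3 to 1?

6

Prior odds = 1/199.
Bayes factor of the evidence already in hand = 25.
Odds after that evidence = (1/199) × 25 = 25/199.
Target odds = 3.
Need 1.8ⁿ ≥ 3 ÷ (25/199) = 23.88.
1.8⁵ = 18.89568 falls short of 23.88 but 1.8⁶ = 531441/15625 reaches it, so n = 6.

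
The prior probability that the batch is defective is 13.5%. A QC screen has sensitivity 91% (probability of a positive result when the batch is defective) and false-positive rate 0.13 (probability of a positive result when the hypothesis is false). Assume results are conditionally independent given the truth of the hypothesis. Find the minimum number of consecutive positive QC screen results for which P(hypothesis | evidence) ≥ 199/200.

4

Prior odds = 0.135/0.865 = 27/173.
Likelihood ratio of a positive result = 0.91/0.13 = 7.
Target posterior odds = 0.995/0.005 = 199.
Need (27/173) × 7ⁿ ≥ 199, i.e. 7ⁿ ≥ 34427/27.
7³ = 343 falls short of 34427/27 but 7⁴ = 2401 reaches it, so n = 4.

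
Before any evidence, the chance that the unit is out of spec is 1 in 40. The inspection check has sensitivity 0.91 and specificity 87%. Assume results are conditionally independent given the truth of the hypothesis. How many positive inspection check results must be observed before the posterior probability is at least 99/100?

5

Prior odds: 0.025 ÷ 0.975 = 1/39.
False-positive rate = 1 − 0.87 = 0.13; likelihood ratio of a positive = 0.91/0.13 = 7.
Target posterior odds = 0.99/0.01 = 99.
Need (1/39) × 7ⁿ ≥ 99, i.e. 7ⁿ ≥ 3861.
7⁴ = 2401 falls short of 3861 but 7⁵ = 16807 reaches it, so n = 5.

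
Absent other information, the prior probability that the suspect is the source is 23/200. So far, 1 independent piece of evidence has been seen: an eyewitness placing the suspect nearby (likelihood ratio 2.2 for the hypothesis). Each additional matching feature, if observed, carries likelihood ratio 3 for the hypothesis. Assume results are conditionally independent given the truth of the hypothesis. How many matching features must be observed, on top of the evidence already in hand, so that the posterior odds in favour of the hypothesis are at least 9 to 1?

4

Prior odds = 0.115/0.885 = 23/177.
Bayes factor of the evidence already in hand = 2.2.
Odds after that evidence = (23/177) × 2.2 = 253/885.
Target odds = 9.
Need 3ⁿ ≥ 9 ÷ (253/885) = 7965/253.
3³ = 27 falls short of 7965/253 but 3⁴ = 81 reaches it, so n = 4.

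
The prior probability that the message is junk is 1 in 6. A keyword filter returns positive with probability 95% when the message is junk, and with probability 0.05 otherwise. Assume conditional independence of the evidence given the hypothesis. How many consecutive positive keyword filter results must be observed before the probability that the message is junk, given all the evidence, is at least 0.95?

Prior odds: (1/6) ÷ (5/6) = 0.2.
Likelihood ratio of a positive result = 0.95/0.05 = 19.
Target posterior odds = 0.95/0.05 = 19.
Need 0.2 × 19ⁿ ≥ 19, i.e. 19ⁿ ≥ 95.
19¹ = 19 falls short of 95 but 19² = 361 reaches it, so n = 2.

2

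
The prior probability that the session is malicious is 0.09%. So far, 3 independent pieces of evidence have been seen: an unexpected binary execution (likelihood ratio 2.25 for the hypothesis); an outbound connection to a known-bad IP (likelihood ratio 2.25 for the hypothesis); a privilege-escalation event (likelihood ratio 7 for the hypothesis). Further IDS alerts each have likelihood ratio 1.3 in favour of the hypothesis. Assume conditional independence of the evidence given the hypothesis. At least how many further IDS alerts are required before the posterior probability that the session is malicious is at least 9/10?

22

Prior odds = 0.0009/0.9991 = 9/9991.
Combined Bayes factor of the evidence already in hand = 2.25 × 2.25 × 7 = 35.4375.
Odds after that evidence = (9/9991) × 35.4375 = 5103/159856.
Target odds = 0.9/0.1 = 9.
Need 1.3ⁿ ≥ 9 ÷ (5103/159856) = 159856/567.
1.3²¹ ≈247.065 falls short of 159856/567 but 1.3²² ≈321.184 reaches it, so n = 22.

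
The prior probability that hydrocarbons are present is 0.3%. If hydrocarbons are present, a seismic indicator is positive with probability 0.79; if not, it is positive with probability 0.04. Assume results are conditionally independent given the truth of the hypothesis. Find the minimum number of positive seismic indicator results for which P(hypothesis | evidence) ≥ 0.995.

Prior odds = 0.003/0.997 = 3/997.
Likelihood ratio of a positive = 0.79/0.04 = 19.75.
Target odds: 0.995 ÷ 0.005 = 199.
Require 19.75ⁿ ≥ 199 ÷ (3/997) = 198403/3.
19.75³ = 7703.734375 falls short of 198403/3 but 19.75⁴ = 38950081/256 reaches it, so n = 4.

4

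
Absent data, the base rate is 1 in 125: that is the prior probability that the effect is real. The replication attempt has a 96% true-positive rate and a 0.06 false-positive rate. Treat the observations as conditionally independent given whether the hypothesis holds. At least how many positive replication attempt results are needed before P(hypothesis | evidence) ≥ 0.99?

Prior odds: 0.008 ÷ 0.992 = 1/124.
Likelihood ratio of a positive result = 0.96/0.06 = 16.
Target posterior odds = 0.99/0.01 = 99.
Need (1/124) × 16ⁿ ≥ 99, i.e. 16ⁿ ≥ 12276.
16³ = 4096 falls short of 12276 but 16⁴ = 65536 reaches it, so n = 4.

4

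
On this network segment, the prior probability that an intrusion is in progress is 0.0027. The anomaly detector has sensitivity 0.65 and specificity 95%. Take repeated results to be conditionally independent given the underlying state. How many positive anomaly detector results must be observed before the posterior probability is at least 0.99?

Prior odds: 0.0027 ÷ 0.9973 = 27/9973.
False-positive rate = 1 − 0.95 = 0.05; likelihood ratio of a positive = 0.65/0.05 = 13.
Target posterior odds = 0.99/0.01 = 99.
Need (27/9973) × 13ⁿ ≥ 99, i.e. 13ⁿ ≥ 109703/3.
13⁴ = 28561 falls short of 109703/3 but 13⁵ = 371293 reaches it, so n = 5.

5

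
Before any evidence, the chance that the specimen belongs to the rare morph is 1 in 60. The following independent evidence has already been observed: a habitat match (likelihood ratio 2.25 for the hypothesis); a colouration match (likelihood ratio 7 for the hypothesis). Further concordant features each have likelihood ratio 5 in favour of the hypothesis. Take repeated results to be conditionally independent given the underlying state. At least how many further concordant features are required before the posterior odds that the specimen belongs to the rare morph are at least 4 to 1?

2

Prior odds = (1/60)/(59/60) = 1/59.
Combined Bayes factor of the evidence already in hand = 2.25 × 7 = 15.75.
Odds after that evidence = (1/59) × 15.75 = 63/236.
Target odds = 4.
Need 5ⁿ ≥ 4 ÷ (63/236) = 944/63.
5¹ = 5 falls short of 944/63 but 5² = 25 reaches it, so n = 2.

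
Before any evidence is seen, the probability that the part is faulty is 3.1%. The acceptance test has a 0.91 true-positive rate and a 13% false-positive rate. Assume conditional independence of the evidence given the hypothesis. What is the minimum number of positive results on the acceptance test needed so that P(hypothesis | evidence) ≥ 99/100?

Prior odds = 0.031/0.969 = 31/969.
Likelihood ratio of a positive result = 0.91/0.13 = 7.
Target posterior odds = 0.99/0.01 = 99.
Need (31/969) × 7ⁿ ≥ 99, i.e. 7ⁿ ≥ 95931/31.
7⁴ = 2401 falls short of 95931/31 but 7⁵ = 16807 reaches it, so n = 5.

5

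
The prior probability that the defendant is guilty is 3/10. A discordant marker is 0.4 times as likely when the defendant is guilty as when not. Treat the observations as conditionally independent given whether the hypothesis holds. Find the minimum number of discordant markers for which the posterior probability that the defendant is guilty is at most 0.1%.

Prior odds = 0.3/0.7 = 3/7.
Likelihood ratio per discordant marker = 0.4.
Target posterior odds = 0.001/0.999 = 1/999.
Need (3/7) × 0.4ⁿ ≤ 1/999, i.e. 0.4ⁿ ≤ 7/2997.
0.4⁶ = 64/15625 is still above 7/2997 but 0.4⁷ = 128/78125 is at or below it, so n = 7.

7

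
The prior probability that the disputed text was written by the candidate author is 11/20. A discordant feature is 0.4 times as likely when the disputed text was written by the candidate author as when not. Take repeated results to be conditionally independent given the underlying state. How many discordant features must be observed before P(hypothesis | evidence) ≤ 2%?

5

Prior odds: 0.55 ÷ 0.45 = 11/9.
Likelihood ratio per discordant feature = 0.4.
Target odds: 0.02 ÷ 0.98 = 1/49.
Need (11/9) × 0.4ⁿ ≤ 1/49, i.e. 0.4ⁿ ≤ 9/539.
0.4⁴ = 0.0256 is still above 9/539 but 0.4⁵ = 0.01024 is at or below it, so n = 5.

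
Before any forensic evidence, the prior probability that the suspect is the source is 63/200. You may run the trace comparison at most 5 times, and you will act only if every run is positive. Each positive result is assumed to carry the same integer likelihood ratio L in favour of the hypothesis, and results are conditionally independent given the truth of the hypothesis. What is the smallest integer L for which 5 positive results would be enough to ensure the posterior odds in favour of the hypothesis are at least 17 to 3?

2

Prior odds = 0.315/0.685 = 63/137.
Target odds = 17/3.
Need L⁵ ≥ 17/3 ÷ (63/137) = 2329/189.
1⁵ = 1 < 2329/189 ≤ 32 = 2⁵, so L = 2.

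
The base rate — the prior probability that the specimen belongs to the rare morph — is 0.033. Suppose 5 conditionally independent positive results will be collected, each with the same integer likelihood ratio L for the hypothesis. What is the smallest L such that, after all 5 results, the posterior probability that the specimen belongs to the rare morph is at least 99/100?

5

Prior odds = 0.033/0.967 = 33/967.
Target odds = 0.99/0.01 = 99.
Need L⁵ ≥ 99 ÷ (33/967) = 2901.
4⁵ = 1024 < 2901 ≤ 3125 = 5⁵, so L = 5.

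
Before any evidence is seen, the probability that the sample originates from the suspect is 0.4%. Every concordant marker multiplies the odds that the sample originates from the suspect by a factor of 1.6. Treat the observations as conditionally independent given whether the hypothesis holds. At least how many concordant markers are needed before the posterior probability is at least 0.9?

Prior odds = 0.004/0.996 = 1/249.
Likelihood ratio per concordant marker = 1.6.
Target odds: 0.9 ÷ 0.1 = 9.
Require 1.6ⁿ ≥ 9 ÷ (1/249) = 2241.
1.6¹⁶ ≈1844.67 falls short of 2241 but 1.6¹⁷ ≈2951.48 reaches it, so n = 17.

17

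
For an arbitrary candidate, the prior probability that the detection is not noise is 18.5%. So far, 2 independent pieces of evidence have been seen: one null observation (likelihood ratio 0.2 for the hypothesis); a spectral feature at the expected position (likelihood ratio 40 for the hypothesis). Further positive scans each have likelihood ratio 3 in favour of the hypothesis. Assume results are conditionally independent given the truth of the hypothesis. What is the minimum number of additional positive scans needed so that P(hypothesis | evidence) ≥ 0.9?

Prior odds = 0.185/0.815 = 37/163.
Combined Bayes factor of the evidence already in hand = 0.2 × 40 = 8.
Odds after that evidence = (37/163) × 8 = 296/163.
Target odds = 0.9/0.1 = 9.
Need 3ⁿ ≥ 9 ÷ (296/163) = 1467/296.
3¹ = 3 falls short of 1467/296 but 3² = 9 reaches it, so n = 2.

2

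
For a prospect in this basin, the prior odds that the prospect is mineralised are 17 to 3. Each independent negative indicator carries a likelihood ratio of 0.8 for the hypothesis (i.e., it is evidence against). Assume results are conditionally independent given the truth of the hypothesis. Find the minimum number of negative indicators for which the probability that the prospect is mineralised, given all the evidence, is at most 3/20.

16

Prior odds = 17/3.
Likelihood ratio per negative indicator = 0.8.
Target posterior odds = 0.15/0.85 = 3/17.
Need (17/3) × 0.8ⁿ ≤ 3/17, i.e. 0.8ⁿ ≤ 9/289.
0.8¹⁵ ≈0.0351844 is still above 9/289 but 0.8¹⁶ ≈0.0281475 is at or below it, so n = 16.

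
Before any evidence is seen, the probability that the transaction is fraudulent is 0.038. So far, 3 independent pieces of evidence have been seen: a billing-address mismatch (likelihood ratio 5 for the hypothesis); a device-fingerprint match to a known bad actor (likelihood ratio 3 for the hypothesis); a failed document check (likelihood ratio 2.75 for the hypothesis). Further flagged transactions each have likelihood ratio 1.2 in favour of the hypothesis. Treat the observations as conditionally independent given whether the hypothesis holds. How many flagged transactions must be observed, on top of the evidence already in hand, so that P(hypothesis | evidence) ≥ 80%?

5

Prior odds = 0.038/0.962 = 19/481.
Combined Bayes factor of the evidence already in hand = 5 × 3 × 2.75 = 41.25.
Odds after that evidence = (19/481) × 41.25 = 3135/1924.
Target odds = 0.8/0.2 = 4.
Need 1.2ⁿ ≥ 4 ÷ (3135/1924) = 7696/3135.
1.2⁴ = 2.0736 falls short of 7696/3135 but 1.2⁵ = 2.48832 reaches it, so n = 5.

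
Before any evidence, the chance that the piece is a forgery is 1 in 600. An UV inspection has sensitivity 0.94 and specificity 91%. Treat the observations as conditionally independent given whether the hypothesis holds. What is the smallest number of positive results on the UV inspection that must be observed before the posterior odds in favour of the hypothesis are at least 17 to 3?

4

Prior odds: (1/600) ÷ (599/600) = 1/599.
False-positive rate = 1 − 0.91 = 0.09; likelihood ratio of a positive = 0.94/0.09 = 94/9.
Target odds = 17/3.
Require (94/9)ⁿ ≥ 17/3 ÷ (1/599) = 10183/3.
(94/9)³ = 830584/729 falls short of 10183/3 but (94/9)⁴ = 78074896/6561 reaches it, so n = 4.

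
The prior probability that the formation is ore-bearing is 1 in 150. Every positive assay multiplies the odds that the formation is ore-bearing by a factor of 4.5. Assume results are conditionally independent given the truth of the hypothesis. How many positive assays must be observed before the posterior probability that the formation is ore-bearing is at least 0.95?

6

Prior odds = (1/150)/(149/150) = 1/149.
Likelihood ratio per positive assay = 4.5.
Target odds: 0.95 ÷ 0.05 = 19.
Need (1/149) × 4.5ⁿ ≥ 19, i.e. 4.5ⁿ ≥ 2831.
4.5⁵ = 1845.28125 falls short of 2831 but 4.5⁶ = 8303.765625 reaches it, so n = 6.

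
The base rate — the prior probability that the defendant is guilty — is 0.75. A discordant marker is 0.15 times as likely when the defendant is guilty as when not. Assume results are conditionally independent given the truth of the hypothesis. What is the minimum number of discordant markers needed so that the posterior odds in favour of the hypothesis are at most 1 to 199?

4

Prior odds = 0.75/0.25 = 3.
Likelihood ratio per discordant marker = 0.15.
Target odds = 1/199.
Need 3 × 0.15ⁿ ≤ 1/199, i.e. 0.15ⁿ ≤ 1/597.
0.15³ = 0.003375 is still above 1/597 but 0.15⁴ = 81/160000 is at or below it, so n = 4.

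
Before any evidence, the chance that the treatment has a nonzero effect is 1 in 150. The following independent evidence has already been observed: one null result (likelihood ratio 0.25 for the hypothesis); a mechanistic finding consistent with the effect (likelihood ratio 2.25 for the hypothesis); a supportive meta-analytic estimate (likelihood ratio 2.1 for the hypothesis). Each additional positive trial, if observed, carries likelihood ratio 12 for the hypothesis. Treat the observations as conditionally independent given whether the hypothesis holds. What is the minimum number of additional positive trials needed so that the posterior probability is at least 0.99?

4

Prior odds = (1/150)/(149/150) = 1/149.
Combined Bayes factor of the evidence already in hand = 0.25 × 2.25 × 2.1 = 1.18125.
Odds after that evidence = (1/149) × 1.18125 = 189/23840.
Target odds = 0.99/0.01 = 99.
Need 12ⁿ ≥ 99 ÷ (189/23840) = 262240/21.
12³ = 1728 falls short of 262240/21 but 12⁴ = 20736 reaches it, so n = 4.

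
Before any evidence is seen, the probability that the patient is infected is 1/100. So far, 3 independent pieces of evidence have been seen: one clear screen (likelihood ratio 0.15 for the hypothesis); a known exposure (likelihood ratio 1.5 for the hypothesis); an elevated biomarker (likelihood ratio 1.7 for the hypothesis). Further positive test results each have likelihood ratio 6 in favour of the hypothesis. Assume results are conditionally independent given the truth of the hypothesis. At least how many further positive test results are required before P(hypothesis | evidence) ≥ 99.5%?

7

Prior odds = 0.01/0.99 = 1/99.
Combined Bayes factor of the evidence already in hand = 0.15 × 1.5 × 1.7 = 0.3825.
Odds after that evidence = (1/99) × 0.3825 = 17/4400.
Target odds = 0.995/0.005 = 199.
Need 6ⁿ ≥ 199 ÷ (17/4400) = 875600/17.
6⁶ = 46656 falls short of 875600/17 but 6⁷ = 279936 reaches it, so n = 7.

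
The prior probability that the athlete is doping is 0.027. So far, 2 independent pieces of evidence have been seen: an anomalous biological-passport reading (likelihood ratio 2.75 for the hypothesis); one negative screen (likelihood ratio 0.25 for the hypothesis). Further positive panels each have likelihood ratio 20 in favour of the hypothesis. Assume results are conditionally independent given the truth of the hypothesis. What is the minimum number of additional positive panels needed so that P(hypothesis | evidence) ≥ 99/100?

3

Prior odds = 0.027/0.973 = 27/973.
Combined Bayes factor of the evidence already in hand = 2.75 × 0.25 = 0.6875.
Odds after that evidence = (27/973) × 0.6875 = 297/15568.
Target odds = 0.99/0.01 = 99.
Need 20ⁿ ≥ 99 ÷ (297/15568) = 15568/3.
20² = 400 falls short of 15568/3 but 20³ = 8000 reaches it, so n = 3.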